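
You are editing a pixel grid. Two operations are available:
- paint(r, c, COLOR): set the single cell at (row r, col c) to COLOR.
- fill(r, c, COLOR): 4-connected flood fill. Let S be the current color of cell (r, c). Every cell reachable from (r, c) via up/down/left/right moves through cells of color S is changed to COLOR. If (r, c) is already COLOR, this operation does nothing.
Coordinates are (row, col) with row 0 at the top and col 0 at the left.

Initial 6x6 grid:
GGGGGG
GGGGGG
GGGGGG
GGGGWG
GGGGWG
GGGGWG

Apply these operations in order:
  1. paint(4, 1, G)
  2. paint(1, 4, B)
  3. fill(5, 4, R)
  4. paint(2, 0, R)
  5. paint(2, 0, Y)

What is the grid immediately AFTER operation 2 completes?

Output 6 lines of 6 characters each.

Answer: GGGGGG
GGGGBG
GGGGGG
GGGGWG
GGGGWG
GGGGWG

Derivation:
After op 1 paint(4,1,G):
GGGGGG
GGGGGG
GGGGGG
GGGGWG
GGGGWG
GGGGWG
After op 2 paint(1,4,B):
GGGGGG
GGGGBG
GGGGGG
GGGGWG
GGGGWG
GGGGWG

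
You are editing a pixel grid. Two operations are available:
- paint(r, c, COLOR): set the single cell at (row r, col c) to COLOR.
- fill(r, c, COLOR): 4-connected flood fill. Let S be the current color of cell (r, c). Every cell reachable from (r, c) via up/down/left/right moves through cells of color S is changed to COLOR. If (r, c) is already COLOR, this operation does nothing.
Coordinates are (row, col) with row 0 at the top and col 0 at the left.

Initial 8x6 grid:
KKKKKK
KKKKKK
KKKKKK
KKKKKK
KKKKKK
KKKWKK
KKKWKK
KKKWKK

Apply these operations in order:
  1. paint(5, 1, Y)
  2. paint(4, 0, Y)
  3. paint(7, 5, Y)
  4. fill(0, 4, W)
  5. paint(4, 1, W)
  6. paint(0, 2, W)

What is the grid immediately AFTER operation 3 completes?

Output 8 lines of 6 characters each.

Answer: KKKKKK
KKKKKK
KKKKKK
KKKKKK
YKKKKK
KYKWKK
KKKWKK
KKKWKY

Derivation:
After op 1 paint(5,1,Y):
KKKKKK
KKKKKK
KKKKKK
KKKKKK
KKKKKK
KYKWKK
KKKWKK
KKKWKK
After op 2 paint(4,0,Y):
KKKKKK
KKKKKK
KKKKKK
KKKKKK
YKKKKK
KYKWKK
KKKWKK
KKKWKK
After op 3 paint(7,5,Y):
KKKKKK
KKKKKK
KKKKKK
KKKKKK
YKKKKK
KYKWKK
KKKWKK
KKKWKY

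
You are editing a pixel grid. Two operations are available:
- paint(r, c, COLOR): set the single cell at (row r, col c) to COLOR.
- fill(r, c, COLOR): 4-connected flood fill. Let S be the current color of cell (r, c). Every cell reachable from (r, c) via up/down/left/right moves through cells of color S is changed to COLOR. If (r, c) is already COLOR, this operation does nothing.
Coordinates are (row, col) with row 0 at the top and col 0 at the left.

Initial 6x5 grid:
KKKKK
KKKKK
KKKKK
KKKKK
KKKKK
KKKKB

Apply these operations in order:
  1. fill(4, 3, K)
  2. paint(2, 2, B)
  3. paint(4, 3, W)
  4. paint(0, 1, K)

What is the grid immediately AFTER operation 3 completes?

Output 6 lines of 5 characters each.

Answer: KKKKK
KKKKK
KKBKK
KKKKK
KKKWK
KKKKB

Derivation:
After op 1 fill(4,3,K) [0 cells changed]:
KKKKK
KKKKK
KKKKK
KKKKK
KKKKK
KKKKB
After op 2 paint(2,2,B):
KKKKK
KKKKK
KKBKK
KKKKK
KKKKK
KKKKB
After op 3 paint(4,3,W):
KKKKK
KKKKK
KKBKK
KKKKK
KKKWK
KKKKB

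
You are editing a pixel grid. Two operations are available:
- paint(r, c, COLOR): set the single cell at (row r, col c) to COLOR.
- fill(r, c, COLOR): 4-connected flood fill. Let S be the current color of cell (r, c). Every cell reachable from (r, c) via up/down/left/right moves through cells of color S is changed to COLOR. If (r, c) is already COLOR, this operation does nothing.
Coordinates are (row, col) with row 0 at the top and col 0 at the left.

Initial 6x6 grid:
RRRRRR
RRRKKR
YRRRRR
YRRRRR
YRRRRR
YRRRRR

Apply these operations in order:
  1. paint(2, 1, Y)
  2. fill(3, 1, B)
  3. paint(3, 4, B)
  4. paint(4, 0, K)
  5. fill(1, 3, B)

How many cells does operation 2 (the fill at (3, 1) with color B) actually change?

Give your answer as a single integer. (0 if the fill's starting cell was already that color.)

After op 1 paint(2,1,Y):
RRRRRR
RRRKKR
YYRRRR
YRRRRR
YRRRRR
YRRRRR
After op 2 fill(3,1,B) [29 cells changed]:
BBBBBB
BBBKKB
YYBBBB
YBBBBB
YBBBBB
YBBBBB

Answer: 29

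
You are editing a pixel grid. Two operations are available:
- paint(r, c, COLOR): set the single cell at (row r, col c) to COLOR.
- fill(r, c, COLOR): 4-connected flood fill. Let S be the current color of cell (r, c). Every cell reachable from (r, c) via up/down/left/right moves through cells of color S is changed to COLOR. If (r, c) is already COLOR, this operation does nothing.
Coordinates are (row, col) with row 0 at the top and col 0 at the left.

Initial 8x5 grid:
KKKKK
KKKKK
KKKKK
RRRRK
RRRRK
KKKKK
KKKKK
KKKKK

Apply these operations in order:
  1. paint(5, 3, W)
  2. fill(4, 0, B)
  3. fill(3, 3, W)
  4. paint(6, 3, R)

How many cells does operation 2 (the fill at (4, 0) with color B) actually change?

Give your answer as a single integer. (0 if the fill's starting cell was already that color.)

After op 1 paint(5,3,W):
KKKKK
KKKKK
KKKKK
RRRRK
RRRRK
KKKWK
KKKKK
KKKKK
After op 2 fill(4,0,B) [8 cells changed]:
KKKKK
KKKKK
KKKKK
BBBBK
BBBBK
KKKWK
KKKKK
KKKKK

Answer: 8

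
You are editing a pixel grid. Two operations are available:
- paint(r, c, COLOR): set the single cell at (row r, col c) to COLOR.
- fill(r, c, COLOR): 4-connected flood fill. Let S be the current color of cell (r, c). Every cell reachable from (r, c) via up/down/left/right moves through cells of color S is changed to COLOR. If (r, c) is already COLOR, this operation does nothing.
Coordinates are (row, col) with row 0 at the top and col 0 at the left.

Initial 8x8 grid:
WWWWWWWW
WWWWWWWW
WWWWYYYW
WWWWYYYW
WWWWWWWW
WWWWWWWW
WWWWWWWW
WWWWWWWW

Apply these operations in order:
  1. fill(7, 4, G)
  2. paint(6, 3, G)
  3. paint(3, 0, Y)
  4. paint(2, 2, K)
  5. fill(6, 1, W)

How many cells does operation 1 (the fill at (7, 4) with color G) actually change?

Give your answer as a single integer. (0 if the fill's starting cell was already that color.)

Answer: 58

Derivation:
After op 1 fill(7,4,G) [58 cells changed]:
GGGGGGGG
GGGGGGGG
GGGGYYYG
GGGGYYYG
GGGGGGGG
GGGGGGGG
GGGGGGGG
GGGGGGGG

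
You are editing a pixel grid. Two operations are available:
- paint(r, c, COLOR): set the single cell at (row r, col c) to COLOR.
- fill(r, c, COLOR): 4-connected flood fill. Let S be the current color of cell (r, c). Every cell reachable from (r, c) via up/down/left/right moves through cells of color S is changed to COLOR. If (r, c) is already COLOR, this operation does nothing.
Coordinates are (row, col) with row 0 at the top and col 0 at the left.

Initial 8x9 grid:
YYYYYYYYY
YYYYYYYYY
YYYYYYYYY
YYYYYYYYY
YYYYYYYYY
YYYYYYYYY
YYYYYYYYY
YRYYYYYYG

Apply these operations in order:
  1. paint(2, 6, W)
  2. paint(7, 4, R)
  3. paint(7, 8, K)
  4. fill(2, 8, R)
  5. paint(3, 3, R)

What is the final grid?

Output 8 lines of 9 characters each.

After op 1 paint(2,6,W):
YYYYYYYYY
YYYYYYYYY
YYYYYYWYY
YYYYYYYYY
YYYYYYYYY
YYYYYYYYY
YYYYYYYYY
YRYYYYYYG
After op 2 paint(7,4,R):
YYYYYYYYY
YYYYYYYYY
YYYYYYWYY
YYYYYYYYY
YYYYYYYYY
YYYYYYYYY
YYYYYYYYY
YRYYRYYYG
After op 3 paint(7,8,K):
YYYYYYYYY
YYYYYYYYY
YYYYYYWYY
YYYYYYYYY
YYYYYYYYY
YYYYYYYYY
YYYYYYYYY
YRYYRYYYK
After op 4 fill(2,8,R) [68 cells changed]:
RRRRRRRRR
RRRRRRRRR
RRRRRRWRR
RRRRRRRRR
RRRRRRRRR
RRRRRRRRR
RRRRRRRRR
RRRRRRRRK
After op 5 paint(3,3,R):
RRRRRRRRR
RRRRRRRRR
RRRRRRWRR
RRRRRRRRR
RRRRRRRRR
RRRRRRRRR
RRRRRRRRR
RRRRRRRRK

Answer: RRRRRRRRR
RRRRRRRRR
RRRRRRWRR
RRRRRRRRR
RRRRRRRRR
RRRRRRRRR
RRRRRRRRR
RRRRRRRRK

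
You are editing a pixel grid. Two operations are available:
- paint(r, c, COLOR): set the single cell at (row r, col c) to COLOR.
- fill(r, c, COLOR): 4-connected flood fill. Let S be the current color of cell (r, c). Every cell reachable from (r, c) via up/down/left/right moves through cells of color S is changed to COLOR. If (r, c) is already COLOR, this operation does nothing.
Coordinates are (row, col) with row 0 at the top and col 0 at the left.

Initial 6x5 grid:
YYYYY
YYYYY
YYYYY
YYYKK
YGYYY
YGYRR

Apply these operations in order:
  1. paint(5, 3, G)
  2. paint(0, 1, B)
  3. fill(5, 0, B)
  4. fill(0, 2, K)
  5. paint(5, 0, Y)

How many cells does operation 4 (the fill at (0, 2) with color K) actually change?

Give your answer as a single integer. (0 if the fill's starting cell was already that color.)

Answer: 24

Derivation:
After op 1 paint(5,3,G):
YYYYY
YYYYY
YYYYY
YYYKK
YGYYY
YGYGR
After op 2 paint(0,1,B):
YBYYY
YYYYY
YYYYY
YYYKK
YGYYY
YGYGR
After op 3 fill(5,0,B) [23 cells changed]:
BBBBB
BBBBB
BBBBB
BBBKK
BGBBB
BGBGR
After op 4 fill(0,2,K) [24 cells changed]:
KKKKK
KKKKK
KKKKK
KKKKK
KGKKK
KGKGR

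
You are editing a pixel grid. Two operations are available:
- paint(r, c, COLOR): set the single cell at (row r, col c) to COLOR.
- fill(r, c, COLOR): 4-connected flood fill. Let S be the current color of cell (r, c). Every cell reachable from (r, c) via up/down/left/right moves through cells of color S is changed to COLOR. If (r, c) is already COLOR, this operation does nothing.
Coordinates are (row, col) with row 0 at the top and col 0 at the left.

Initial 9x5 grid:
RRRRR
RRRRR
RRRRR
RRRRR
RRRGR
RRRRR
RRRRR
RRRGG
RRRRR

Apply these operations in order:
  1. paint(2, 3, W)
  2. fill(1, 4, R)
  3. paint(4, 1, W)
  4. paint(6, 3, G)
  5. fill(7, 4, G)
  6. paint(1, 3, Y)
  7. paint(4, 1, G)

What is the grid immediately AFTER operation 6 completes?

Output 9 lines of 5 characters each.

Answer: RRRRR
RRRYR
RRRWR
RRRRR
RWRGR
RRRRR
RRRGR
RRRGG
RRRRR

Derivation:
After op 1 paint(2,3,W):
RRRRR
RRRRR
RRRWR
RRRRR
RRRGR
RRRRR
RRRRR
RRRGG
RRRRR
After op 2 fill(1,4,R) [0 cells changed]:
RRRRR
RRRRR
RRRWR
RRRRR
RRRGR
RRRRR
RRRRR
RRRGG
RRRRR
After op 3 paint(4,1,W):
RRRRR
RRRRR
RRRWR
RRRRR
RWRGR
RRRRR
RRRRR
RRRGG
RRRRR
After op 4 paint(6,3,G):
RRRRR
RRRRR
RRRWR
RRRRR
RWRGR
RRRRR
RRRGR
RRRGG
RRRRR
After op 5 fill(7,4,G) [0 cells changed]:
RRRRR
RRRRR
RRRWR
RRRRR
RWRGR
RRRRR
RRRGR
RRRGG
RRRRR
After op 6 paint(1,3,Y):
RRRRR
RRRYR
RRRWR
RRRRR
RWRGR
RRRRR
RRRGR
RRRGG
RRRRR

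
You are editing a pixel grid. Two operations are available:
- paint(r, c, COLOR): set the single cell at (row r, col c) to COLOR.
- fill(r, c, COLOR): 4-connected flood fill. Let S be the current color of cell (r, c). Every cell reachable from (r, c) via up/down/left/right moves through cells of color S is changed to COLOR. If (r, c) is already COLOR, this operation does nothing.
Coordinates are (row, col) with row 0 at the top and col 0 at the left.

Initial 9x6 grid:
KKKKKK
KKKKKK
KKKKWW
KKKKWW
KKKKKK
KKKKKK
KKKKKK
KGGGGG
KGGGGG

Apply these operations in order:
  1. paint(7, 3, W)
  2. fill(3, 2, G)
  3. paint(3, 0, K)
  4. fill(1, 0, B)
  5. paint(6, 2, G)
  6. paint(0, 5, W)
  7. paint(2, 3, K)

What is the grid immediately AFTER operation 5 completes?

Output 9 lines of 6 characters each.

After op 1 paint(7,3,W):
KKKKKK
KKKKKK
KKKKWW
KKKKWW
KKKKKK
KKKKKK
KKKKKK
KGGWGG
KGGGGG
After op 2 fill(3,2,G) [40 cells changed]:
GGGGGG
GGGGGG
GGGGWW
GGGGWW
GGGGGG
GGGGGG
GGGGGG
GGGWGG
GGGGGG
After op 3 paint(3,0,K):
GGGGGG
GGGGGG
GGGGWW
KGGGWW
GGGGGG
GGGGGG
GGGGGG
GGGWGG
GGGGGG
After op 4 fill(1,0,B) [48 cells changed]:
BBBBBB
BBBBBB
BBBBWW
KBBBWW
BBBBBB
BBBBBB
BBBBBB
BBBWBB
BBBBBB
After op 5 paint(6,2,G):
BBBBBB
BBBBBB
BBBBWW
KBBBWW
BBBBBB
BBBBBB
BBGBBB
BBBWBB
BBBBBB

Answer: BBBBBB
BBBBBB
BBBBWW
KBBBWW
BBBBBB
BBBBBB
BBGBBB
BBBWBB
BBBBBB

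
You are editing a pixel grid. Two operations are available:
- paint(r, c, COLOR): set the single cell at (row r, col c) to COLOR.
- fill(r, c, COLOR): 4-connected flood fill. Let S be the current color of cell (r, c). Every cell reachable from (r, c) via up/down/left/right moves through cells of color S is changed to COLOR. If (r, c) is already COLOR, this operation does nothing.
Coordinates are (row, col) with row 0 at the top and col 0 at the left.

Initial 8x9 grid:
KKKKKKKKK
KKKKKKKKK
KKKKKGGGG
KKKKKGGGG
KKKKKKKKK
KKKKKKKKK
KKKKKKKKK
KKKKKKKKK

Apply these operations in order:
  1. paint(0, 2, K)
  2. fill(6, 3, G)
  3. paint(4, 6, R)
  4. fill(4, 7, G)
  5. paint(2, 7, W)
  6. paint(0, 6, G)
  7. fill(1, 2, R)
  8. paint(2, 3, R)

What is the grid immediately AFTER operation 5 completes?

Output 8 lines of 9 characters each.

Answer: GGGGGGGGG
GGGGGGGGG
GGGGGGGWG
GGGGGGGGG
GGGGGGRGG
GGGGGGGGG
GGGGGGGGG
GGGGGGGGG

Derivation:
After op 1 paint(0,2,K):
KKKKKKKKK
KKKKKKKKK
KKKKKGGGG
KKKKKGGGG
KKKKKKKKK
KKKKKKKKK
KKKKKKKKK
KKKKKKKKK
After op 2 fill(6,3,G) [64 cells changed]:
GGGGGGGGG
GGGGGGGGG
GGGGGGGGG
GGGGGGGGG
GGGGGGGGG
GGGGGGGGG
GGGGGGGGG
GGGGGGGGG
After op 3 paint(4,6,R):
GGGGGGGGG
GGGGGGGGG
GGGGGGGGG
GGGGGGGGG
GGGGGGRGG
GGGGGGGGG
GGGGGGGGG
GGGGGGGGG
After op 4 fill(4,7,G) [0 cells changed]:
GGGGGGGGG
GGGGGGGGG
GGGGGGGGG
GGGGGGGGG
GGGGGGRGG
GGGGGGGGG
GGGGGGGGG
GGGGGGGGG
After op 5 paint(2,7,W):
GGGGGGGGG
GGGGGGGGG
GGGGGGGWG
GGGGGGGGG
GGGGGGRGG
GGGGGGGGG
GGGGGGGGG
GGGGGGGGG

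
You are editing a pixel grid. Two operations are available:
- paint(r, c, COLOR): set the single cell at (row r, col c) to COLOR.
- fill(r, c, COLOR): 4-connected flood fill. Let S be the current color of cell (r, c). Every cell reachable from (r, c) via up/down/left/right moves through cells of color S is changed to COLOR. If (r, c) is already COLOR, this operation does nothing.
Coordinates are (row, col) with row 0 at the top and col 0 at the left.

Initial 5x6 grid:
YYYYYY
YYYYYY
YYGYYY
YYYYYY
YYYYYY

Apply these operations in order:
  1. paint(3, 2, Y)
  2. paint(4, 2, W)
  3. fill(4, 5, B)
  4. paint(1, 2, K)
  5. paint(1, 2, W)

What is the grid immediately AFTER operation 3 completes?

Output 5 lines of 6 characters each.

Answer: BBBBBB
BBBBBB
BBGBBB
BBBBBB
BBWBBB

Derivation:
After op 1 paint(3,2,Y):
YYYYYY
YYYYYY
YYGYYY
YYYYYY
YYYYYY
After op 2 paint(4,2,W):
YYYYYY
YYYYYY
YYGYYY
YYYYYY
YYWYYY
After op 3 fill(4,5,B) [28 cells changed]:
BBBBBB
BBBBBB
BBGBBB
BBBBBB
BBWBBB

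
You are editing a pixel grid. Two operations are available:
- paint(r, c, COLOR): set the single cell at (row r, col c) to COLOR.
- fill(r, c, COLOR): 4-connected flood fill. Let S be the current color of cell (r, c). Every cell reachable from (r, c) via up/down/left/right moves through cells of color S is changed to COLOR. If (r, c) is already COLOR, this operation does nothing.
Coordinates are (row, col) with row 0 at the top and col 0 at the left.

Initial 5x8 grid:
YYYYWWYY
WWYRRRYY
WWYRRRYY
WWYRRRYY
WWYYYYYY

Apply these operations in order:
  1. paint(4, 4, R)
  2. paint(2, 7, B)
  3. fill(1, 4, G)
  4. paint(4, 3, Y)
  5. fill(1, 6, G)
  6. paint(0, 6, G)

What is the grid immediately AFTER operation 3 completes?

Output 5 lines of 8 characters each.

Answer: YYYYWWYY
WWYGGGYY
WWYGGGYB
WWYGGGYY
WWYYGYYY

Derivation:
After op 1 paint(4,4,R):
YYYYWWYY
WWYRRRYY
WWYRRRYY
WWYRRRYY
WWYYRYYY
After op 2 paint(2,7,B):
YYYYWWYY
WWYRRRYY
WWYRRRYB
WWYRRRYY
WWYYRYYY
After op 3 fill(1,4,G) [10 cells changed]:
YYYYWWYY
WWYGGGYY
WWYGGGYB
WWYGGGYY
WWYYGYYY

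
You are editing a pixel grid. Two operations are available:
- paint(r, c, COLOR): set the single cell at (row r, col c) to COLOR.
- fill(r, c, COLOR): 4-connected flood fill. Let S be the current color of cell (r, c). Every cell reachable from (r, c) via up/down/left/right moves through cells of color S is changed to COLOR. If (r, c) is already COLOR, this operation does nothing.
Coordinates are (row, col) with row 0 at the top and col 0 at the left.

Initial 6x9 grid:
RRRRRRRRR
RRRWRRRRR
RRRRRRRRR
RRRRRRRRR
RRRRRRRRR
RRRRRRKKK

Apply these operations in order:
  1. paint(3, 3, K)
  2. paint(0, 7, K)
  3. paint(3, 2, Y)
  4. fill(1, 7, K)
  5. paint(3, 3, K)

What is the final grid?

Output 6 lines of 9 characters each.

After op 1 paint(3,3,K):
RRRRRRRRR
RRRWRRRRR
RRRRRRRRR
RRRKRRRRR
RRRRRRRRR
RRRRRRKKK
After op 2 paint(0,7,K):
RRRRRRRKR
RRRWRRRRR
RRRRRRRRR
RRRKRRRRR
RRRRRRRRR
RRRRRRKKK
After op 3 paint(3,2,Y):
RRRRRRRKR
RRRWRRRRR
RRRRRRRRR
RRYKRRRRR
RRRRRRRRR
RRRRRRKKK
After op 4 fill(1,7,K) [47 cells changed]:
KKKKKKKKK
KKKWKKKKK
KKKKKKKKK
KKYKKKKKK
KKKKKKKKK
KKKKKKKKK
After op 5 paint(3,3,K):
KKKKKKKKK
KKKWKKKKK
KKKKKKKKK
KKYKKKKKK
KKKKKKKKK
KKKKKKKKK

Answer: KKKKKKKKK
KKKWKKKKK
KKKKKKKKK
KKYKKKKKK
KKKKKKKKK
KKKKKKKKK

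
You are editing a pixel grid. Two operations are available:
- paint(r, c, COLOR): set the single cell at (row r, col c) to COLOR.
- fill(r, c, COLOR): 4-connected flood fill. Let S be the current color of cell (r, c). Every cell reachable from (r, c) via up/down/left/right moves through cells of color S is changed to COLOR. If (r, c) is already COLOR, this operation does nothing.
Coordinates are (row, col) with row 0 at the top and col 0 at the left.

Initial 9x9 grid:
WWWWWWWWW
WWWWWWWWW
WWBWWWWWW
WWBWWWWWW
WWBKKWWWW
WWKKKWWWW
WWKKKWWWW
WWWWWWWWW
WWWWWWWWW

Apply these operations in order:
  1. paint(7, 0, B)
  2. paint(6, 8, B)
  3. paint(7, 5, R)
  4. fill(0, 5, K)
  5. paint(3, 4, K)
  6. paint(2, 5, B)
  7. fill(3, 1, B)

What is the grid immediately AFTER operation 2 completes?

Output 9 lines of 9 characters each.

After op 1 paint(7,0,B):
WWWWWWWWW
WWWWWWWWW
WWBWWWWWW
WWBWWWWWW
WWBKKWWWW
WWKKKWWWW
WWKKKWWWW
BWWWWWWWW
WWWWWWWWW
After op 2 paint(6,8,B):
WWWWWWWWW
WWWWWWWWW
WWBWWWWWW
WWBWWWWWW
WWBKKWWWW
WWKKKWWWW
WWKKKWWWB
BWWWWWWWW
WWWWWWWWW

Answer: WWWWWWWWW
WWWWWWWWW
WWBWWWWWW
WWBWWWWWW
WWBKKWWWW
WWKKKWWWW
WWKKKWWWB
BWWWWWWWW
WWWWWWWWW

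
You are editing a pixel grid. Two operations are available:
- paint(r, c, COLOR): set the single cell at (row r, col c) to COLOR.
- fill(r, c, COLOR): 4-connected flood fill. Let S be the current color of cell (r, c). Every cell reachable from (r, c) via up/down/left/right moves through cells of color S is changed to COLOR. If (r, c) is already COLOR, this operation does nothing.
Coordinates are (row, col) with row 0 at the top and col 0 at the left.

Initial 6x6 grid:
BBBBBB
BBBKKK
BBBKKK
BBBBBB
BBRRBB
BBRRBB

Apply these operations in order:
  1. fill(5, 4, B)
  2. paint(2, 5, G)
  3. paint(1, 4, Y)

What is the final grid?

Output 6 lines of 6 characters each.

Answer: BBBBBB
BBBKYK
BBBKKG
BBBBBB
BBRRBB
BBRRBB

Derivation:
After op 1 fill(5,4,B) [0 cells changed]:
BBBBBB
BBBKKK
BBBKKK
BBBBBB
BBRRBB
BBRRBB
After op 2 paint(2,5,G):
BBBBBB
BBBKKK
BBBKKG
BBBBBB
BBRRBB
BBRRBB
After op 3 paint(1,4,Y):
BBBBBB
BBBKYK
BBBKKG
BBBBBB
BBRRBB
BBRRBB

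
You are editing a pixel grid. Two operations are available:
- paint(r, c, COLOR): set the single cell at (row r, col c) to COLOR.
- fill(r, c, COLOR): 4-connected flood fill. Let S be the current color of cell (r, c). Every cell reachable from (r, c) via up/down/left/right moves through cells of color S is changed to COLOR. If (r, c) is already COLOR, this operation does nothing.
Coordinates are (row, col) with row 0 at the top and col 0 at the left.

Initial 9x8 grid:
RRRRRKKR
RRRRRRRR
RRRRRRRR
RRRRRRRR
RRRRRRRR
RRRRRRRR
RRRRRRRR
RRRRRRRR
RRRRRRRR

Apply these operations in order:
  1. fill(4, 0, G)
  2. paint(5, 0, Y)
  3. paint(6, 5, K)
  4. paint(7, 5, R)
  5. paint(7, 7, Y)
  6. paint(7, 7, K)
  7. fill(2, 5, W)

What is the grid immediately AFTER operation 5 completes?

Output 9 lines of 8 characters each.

Answer: GGGGGKKG
GGGGGGGG
GGGGGGGG
GGGGGGGG
GGGGGGGG
YGGGGGGG
GGGGGKGG
GGGGGRGY
GGGGGGGG

Derivation:
After op 1 fill(4,0,G) [70 cells changed]:
GGGGGKKG
GGGGGGGG
GGGGGGGG
GGGGGGGG
GGGGGGGG
GGGGGGGG
GGGGGGGG
GGGGGGGG
GGGGGGGG
After op 2 paint(5,0,Y):
GGGGGKKG
GGGGGGGG
GGGGGGGG
GGGGGGGG
GGGGGGGG
YGGGGGGG
GGGGGGGG
GGGGGGGG
GGGGGGGG
After op 3 paint(6,5,K):
GGGGGKKG
GGGGGGGG
GGGGGGGG
GGGGGGGG
GGGGGGGG
YGGGGGGG
GGGGGKGG
GGGGGGGG
GGGGGGGG
After op 4 paint(7,5,R):
GGGGGKKG
GGGGGGGG
GGGGGGGG
GGGGGGGG
GGGGGGGG
YGGGGGGG
GGGGGKGG
GGGGGRGG
GGGGGGGG
After op 5 paint(7,7,Y):
GGGGGKKG
GGGGGGGG
GGGGGGGG
GGGGGGGG
GGGGGGGG
YGGGGGGG
GGGGGKGG
GGGGGRGY
GGGGGGGG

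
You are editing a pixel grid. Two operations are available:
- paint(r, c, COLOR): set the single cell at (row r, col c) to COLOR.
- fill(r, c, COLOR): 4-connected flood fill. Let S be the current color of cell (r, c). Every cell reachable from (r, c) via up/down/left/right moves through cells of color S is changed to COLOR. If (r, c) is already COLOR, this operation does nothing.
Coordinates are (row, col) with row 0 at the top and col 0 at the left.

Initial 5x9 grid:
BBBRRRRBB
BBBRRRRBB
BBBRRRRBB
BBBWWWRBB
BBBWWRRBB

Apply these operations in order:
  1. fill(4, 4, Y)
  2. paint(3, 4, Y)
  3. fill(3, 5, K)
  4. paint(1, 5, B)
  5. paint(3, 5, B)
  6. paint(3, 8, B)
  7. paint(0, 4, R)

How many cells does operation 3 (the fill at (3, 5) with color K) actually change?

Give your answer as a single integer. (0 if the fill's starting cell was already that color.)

Answer: 5

Derivation:
After op 1 fill(4,4,Y) [5 cells changed]:
BBBRRRRBB
BBBRRRRBB
BBBRRRRBB
BBBYYYRBB
BBBYYRRBB
After op 2 paint(3,4,Y):
BBBRRRRBB
BBBRRRRBB
BBBRRRRBB
BBBYYYRBB
BBBYYRRBB
After op 3 fill(3,5,K) [5 cells changed]:
BBBRRRRBB
BBBRRRRBB
BBBRRRRBB
BBBKKKRBB
BBBKKRRBB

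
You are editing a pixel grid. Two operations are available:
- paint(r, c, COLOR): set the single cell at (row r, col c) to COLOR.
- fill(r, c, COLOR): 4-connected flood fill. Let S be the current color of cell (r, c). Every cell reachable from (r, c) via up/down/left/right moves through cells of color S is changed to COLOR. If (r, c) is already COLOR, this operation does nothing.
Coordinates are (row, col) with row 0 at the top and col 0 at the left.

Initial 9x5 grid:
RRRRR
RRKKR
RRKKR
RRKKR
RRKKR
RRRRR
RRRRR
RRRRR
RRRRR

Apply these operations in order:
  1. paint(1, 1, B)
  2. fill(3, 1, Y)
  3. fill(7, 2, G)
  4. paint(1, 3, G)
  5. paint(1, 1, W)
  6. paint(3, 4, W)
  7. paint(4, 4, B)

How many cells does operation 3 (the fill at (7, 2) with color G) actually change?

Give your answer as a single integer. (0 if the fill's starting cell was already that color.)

Answer: 36

Derivation:
After op 1 paint(1,1,B):
RRRRR
RBKKR
RRKKR
RRKKR
RRKKR
RRRRR
RRRRR
RRRRR
RRRRR
After op 2 fill(3,1,Y) [36 cells changed]:
YYYYY
YBKKY
YYKKY
YYKKY
YYKKY
YYYYY
YYYYY
YYYYY
YYYYY
After op 3 fill(7,2,G) [36 cells changed]:
GGGGG
GBKKG
GGKKG
GGKKG
GGKKG
GGGGG
GGGGG
GGGGG
GGGGG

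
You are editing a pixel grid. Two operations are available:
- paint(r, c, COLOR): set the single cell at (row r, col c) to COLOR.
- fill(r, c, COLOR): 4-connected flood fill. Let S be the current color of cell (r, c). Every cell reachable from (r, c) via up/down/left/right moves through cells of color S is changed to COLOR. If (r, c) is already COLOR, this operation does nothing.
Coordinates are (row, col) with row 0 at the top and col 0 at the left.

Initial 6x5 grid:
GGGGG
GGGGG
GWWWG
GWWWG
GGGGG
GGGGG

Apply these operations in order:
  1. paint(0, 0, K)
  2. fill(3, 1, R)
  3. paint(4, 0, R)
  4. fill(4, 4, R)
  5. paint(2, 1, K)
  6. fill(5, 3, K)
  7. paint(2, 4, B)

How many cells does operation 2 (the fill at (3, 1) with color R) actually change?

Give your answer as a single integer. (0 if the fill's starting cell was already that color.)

Answer: 6

Derivation:
After op 1 paint(0,0,K):
KGGGG
GGGGG
GWWWG
GWWWG
GGGGG
GGGGG
After op 2 fill(3,1,R) [6 cells changed]:
KGGGG
GGGGG
GRRRG
GRRRG
GGGGG
GGGGG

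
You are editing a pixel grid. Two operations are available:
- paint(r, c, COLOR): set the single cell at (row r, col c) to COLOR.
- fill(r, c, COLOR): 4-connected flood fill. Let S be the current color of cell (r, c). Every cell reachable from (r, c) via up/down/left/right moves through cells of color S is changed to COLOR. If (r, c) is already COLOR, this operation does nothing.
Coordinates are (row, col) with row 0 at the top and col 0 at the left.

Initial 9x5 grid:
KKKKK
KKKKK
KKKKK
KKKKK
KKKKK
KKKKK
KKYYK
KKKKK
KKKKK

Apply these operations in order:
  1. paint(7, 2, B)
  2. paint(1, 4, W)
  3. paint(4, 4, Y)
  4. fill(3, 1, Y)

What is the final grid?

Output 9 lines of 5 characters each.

After op 1 paint(7,2,B):
KKKKK
KKKKK
KKKKK
KKKKK
KKKKK
KKKKK
KKYYK
KKBKK
KKKKK
After op 2 paint(1,4,W):
KKKKK
KKKKW
KKKKK
KKKKK
KKKKK
KKKKK
KKYYK
KKBKK
KKKKK
After op 3 paint(4,4,Y):
KKKKK
KKKKW
KKKKK
KKKKK
KKKKY
KKKKK
KKYYK
KKBKK
KKKKK
After op 4 fill(3,1,Y) [40 cells changed]:
YYYYY
YYYYW
YYYYY
YYYYY
YYYYY
YYYYY
YYYYY
YYBYY
YYYYY

Answer: YYYYY
YYYYW
YYYYY
YYYYY
YYYYY
YYYYY
YYYYY
YYBYY
YYYYY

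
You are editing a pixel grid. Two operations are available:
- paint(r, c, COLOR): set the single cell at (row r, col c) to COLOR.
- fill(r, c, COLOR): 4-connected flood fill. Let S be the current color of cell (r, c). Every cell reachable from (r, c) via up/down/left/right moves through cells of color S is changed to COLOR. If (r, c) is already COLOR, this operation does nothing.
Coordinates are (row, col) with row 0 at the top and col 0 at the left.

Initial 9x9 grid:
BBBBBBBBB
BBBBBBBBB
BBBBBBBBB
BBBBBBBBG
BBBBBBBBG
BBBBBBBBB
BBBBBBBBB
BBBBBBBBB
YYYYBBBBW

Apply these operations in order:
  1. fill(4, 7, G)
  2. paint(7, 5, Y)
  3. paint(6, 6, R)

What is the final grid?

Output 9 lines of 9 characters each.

Answer: GGGGGGGGG
GGGGGGGGG
GGGGGGGGG
GGGGGGGGG
GGGGGGGGG
GGGGGGGGG
GGGGGGRGG
GGGGGYGGG
YYYYGGGGW

Derivation:
After op 1 fill(4,7,G) [74 cells changed]:
GGGGGGGGG
GGGGGGGGG
GGGGGGGGG
GGGGGGGGG
GGGGGGGGG
GGGGGGGGG
GGGGGGGGG
GGGGGGGGG
YYYYGGGGW
After op 2 paint(7,5,Y):
GGGGGGGGG
GGGGGGGGG
GGGGGGGGG
GGGGGGGGG
GGGGGGGGG
GGGGGGGGG
GGGGGGGGG
GGGGGYGGG
YYYYGGGGW
After op 3 paint(6,6,R):
GGGGGGGGG
GGGGGGGGG
GGGGGGGGG
GGGGGGGGG
GGGGGGGGG
GGGGGGGGG
GGGGGGRGG
GGGGGYGGG
YYYYGGGGW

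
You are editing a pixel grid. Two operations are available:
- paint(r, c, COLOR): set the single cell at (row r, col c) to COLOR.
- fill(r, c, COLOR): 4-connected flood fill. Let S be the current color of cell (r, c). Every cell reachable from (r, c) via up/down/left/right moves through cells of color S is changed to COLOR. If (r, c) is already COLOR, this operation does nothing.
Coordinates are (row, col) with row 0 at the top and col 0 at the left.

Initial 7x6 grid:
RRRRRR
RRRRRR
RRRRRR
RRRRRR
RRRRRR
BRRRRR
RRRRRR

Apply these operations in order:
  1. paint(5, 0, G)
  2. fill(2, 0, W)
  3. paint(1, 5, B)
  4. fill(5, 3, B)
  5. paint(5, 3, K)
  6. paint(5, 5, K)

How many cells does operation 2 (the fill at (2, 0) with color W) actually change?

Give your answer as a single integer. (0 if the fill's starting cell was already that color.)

Answer: 41

Derivation:
After op 1 paint(5,0,G):
RRRRRR
RRRRRR
RRRRRR
RRRRRR
RRRRRR
GRRRRR
RRRRRR
After op 2 fill(2,0,W) [41 cells changed]:
WWWWWW
WWWWWW
WWWWWW
WWWWWW
WWWWWW
GWWWWW
WWWWWW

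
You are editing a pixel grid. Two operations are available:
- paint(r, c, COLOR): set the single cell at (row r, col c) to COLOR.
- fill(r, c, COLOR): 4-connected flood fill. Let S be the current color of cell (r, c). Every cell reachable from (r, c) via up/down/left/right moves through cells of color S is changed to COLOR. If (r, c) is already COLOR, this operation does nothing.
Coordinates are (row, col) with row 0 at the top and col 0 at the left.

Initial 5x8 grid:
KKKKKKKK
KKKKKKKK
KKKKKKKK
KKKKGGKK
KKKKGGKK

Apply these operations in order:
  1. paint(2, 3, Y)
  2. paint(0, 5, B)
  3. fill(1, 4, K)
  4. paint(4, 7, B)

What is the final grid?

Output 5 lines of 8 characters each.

After op 1 paint(2,3,Y):
KKKKKKKK
KKKKKKKK
KKKYKKKK
KKKKGGKK
KKKKGGKK
After op 2 paint(0,5,B):
KKKKKBKK
KKKKKKKK
KKKYKKKK
KKKKGGKK
KKKKGGKK
After op 3 fill(1,4,K) [0 cells changed]:
KKKKKBKK
KKKKKKKK
KKKYKKKK
KKKKGGKK
KKKKGGKK
After op 4 paint(4,7,B):
KKKKKBKK
KKKKKKKK
KKKYKKKK
KKKKGGKK
KKKKGGKB

Answer: KKKKKBKK
KKKKKKKK
KKKYKKKK
KKKKGGKK
KKKKGGKB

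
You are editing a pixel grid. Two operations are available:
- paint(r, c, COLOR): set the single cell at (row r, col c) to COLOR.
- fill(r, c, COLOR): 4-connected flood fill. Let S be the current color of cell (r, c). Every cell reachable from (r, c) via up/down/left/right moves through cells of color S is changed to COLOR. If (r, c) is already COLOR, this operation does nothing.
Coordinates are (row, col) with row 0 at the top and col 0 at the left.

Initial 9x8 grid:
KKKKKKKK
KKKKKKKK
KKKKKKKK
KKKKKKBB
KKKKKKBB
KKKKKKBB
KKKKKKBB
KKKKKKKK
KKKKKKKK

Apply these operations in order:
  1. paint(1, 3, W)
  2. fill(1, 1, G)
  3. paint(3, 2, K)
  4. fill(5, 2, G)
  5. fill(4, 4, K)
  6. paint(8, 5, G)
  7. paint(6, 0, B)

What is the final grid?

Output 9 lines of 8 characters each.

Answer: KKKKKKKK
KKKWKKKK
KKKKKKKK
KKKKKKBB
KKKKKKBB
KKKKKKBB
BKKKKKBB
KKKKKKKK
KKKKKGKK

Derivation:
After op 1 paint(1,3,W):
KKKKKKKK
KKKWKKKK
KKKKKKKK
KKKKKKBB
KKKKKKBB
KKKKKKBB
KKKKKKBB
KKKKKKKK
KKKKKKKK
After op 2 fill(1,1,G) [63 cells changed]:
GGGGGGGG
GGGWGGGG
GGGGGGGG
GGGGGGBB
GGGGGGBB
GGGGGGBB
GGGGGGBB
GGGGGGGG
GGGGGGGG
After op 3 paint(3,2,K):
GGGGGGGG
GGGWGGGG
GGGGGGGG
GGKGGGBB
GGGGGGBB
GGGGGGBB
GGGGGGBB
GGGGGGGG
GGGGGGGG
After op 4 fill(5,2,G) [0 cells changed]:
GGGGGGGG
GGGWGGGG
GGGGGGGG
GGKGGGBB
GGGGGGBB
GGGGGGBB
GGGGGGBB
GGGGGGGG
GGGGGGGG
After op 5 fill(4,4,K) [62 cells changed]:
KKKKKKKK
KKKWKKKK
KKKKKKKK
KKKKKKBB
KKKKKKBB
KKKKKKBB
KKKKKKBB
KKKKKKKK
KKKKKKKK
After op 6 paint(8,5,G):
KKKKKKKK
KKKWKKKK
KKKKKKKK
KKKKKKBB
KKKKKKBB
KKKKKKBB
KKKKKKBB
KKKKKKKK
KKKKKGKK
After op 7 paint(6,0,B):
KKKKKKKK
KKKWKKKK
KKKKKKKK
KKKKKKBB
KKKKKKBB
KKKKKKBB
BKKKKKBB
KKKKKKKK
KKKKKGKK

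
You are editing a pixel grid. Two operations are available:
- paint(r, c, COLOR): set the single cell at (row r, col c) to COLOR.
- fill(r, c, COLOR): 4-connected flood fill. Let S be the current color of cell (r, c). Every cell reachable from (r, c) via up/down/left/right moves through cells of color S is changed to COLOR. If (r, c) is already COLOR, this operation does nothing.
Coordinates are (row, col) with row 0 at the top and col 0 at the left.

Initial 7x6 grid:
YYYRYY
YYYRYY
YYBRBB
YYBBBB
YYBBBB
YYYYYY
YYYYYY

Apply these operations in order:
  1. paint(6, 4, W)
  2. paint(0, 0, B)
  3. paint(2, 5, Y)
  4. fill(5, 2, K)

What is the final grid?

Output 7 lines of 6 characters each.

Answer: BKKRYY
KKKRYY
KKBRBY
KKBBBB
KKBBBB
KKKKKK
KKKKWK

Derivation:
After op 1 paint(6,4,W):
YYYRYY
YYYRYY
YYBRBB
YYBBBB
YYBBBB
YYYYYY
YYYYWY
After op 2 paint(0,0,B):
BYYRYY
YYYRYY
YYBRBB
YYBBBB
YYBBBB
YYYYYY
YYYYWY
After op 3 paint(2,5,Y):
BYYRYY
YYYRYY
YYBRBY
YYBBBB
YYBBBB
YYYYYY
YYYYWY
After op 4 fill(5,2,K) [22 cells changed]:
BKKRYY
KKKRYY
KKBRBY
KKBBBB
KKBBBB
KKKKKK
KKKKWK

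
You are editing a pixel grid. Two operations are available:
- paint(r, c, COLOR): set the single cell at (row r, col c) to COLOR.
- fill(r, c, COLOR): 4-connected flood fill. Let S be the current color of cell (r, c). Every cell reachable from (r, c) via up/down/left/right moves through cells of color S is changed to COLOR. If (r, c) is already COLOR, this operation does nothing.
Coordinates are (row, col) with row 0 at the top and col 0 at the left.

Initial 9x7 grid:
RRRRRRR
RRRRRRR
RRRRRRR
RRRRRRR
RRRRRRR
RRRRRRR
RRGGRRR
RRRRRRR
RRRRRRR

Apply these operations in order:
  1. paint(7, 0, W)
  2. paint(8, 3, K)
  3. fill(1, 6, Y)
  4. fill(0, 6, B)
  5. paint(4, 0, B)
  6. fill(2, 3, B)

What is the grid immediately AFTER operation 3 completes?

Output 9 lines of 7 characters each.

Answer: YYYYYYY
YYYYYYY
YYYYYYY
YYYYYYY
YYYYYYY
YYYYYYY
YYGGYYY
WYYYYYY
YYYKYYY

Derivation:
After op 1 paint(7,0,W):
RRRRRRR
RRRRRRR
RRRRRRR
RRRRRRR
RRRRRRR
RRRRRRR
RRGGRRR
WRRRRRR
RRRRRRR
After op 2 paint(8,3,K):
RRRRRRR
RRRRRRR
RRRRRRR
RRRRRRR
RRRRRRR
RRRRRRR
RRGGRRR
WRRRRRR
RRRKRRR
After op 3 fill(1,6,Y) [59 cells changed]:
YYYYYYY
YYYYYYY
YYYYYYY
YYYYYYY
YYYYYYY
YYYYYYY
YYGGYYY
WYYYYYY
YYYKYYY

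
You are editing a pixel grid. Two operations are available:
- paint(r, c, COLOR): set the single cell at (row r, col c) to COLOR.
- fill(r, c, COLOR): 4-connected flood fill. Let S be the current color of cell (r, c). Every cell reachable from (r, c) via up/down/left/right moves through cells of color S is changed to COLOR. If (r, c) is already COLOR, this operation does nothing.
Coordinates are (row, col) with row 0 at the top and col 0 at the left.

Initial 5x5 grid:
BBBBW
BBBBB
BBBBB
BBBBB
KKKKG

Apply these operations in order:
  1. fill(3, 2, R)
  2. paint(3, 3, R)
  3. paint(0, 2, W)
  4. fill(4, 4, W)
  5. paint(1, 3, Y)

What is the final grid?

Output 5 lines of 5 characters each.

Answer: RRWRW
RRRYR
RRRRR
RRRRR
KKKKW

Derivation:
After op 1 fill(3,2,R) [19 cells changed]:
RRRRW
RRRRR
RRRRR
RRRRR
KKKKG
After op 2 paint(3,3,R):
RRRRW
RRRRR
RRRRR
RRRRR
KKKKG
After op 3 paint(0,2,W):
RRWRW
RRRRR
RRRRR
RRRRR
KKKKG
After op 4 fill(4,4,W) [1 cells changed]:
RRWRW
RRRRR
RRRRR
RRRRR
KKKKW
After op 5 paint(1,3,Y):
RRWRW
RRRYR
RRRRR
RRRRR
KKKKW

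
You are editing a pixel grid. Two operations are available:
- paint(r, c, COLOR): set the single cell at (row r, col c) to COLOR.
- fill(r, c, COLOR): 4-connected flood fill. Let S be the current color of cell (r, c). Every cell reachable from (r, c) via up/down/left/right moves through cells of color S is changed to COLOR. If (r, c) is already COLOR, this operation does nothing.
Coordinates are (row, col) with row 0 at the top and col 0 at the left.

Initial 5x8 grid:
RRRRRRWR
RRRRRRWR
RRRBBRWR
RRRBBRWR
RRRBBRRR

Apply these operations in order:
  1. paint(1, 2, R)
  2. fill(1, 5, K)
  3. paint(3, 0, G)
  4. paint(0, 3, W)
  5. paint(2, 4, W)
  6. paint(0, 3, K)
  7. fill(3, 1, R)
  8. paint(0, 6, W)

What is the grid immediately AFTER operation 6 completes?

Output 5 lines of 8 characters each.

After op 1 paint(1,2,R):
RRRRRRWR
RRRRRRWR
RRRBBRWR
RRRBBRWR
RRRBBRRR
After op 2 fill(1,5,K) [30 cells changed]:
KKKKKKWK
KKKKKKWK
KKKBBKWK
KKKBBKWK
KKKBBKKK
After op 3 paint(3,0,G):
KKKKKKWK
KKKKKKWK
KKKBBKWK
GKKBBKWK
KKKBBKKK
After op 4 paint(0,3,W):
KKKWKKWK
KKKKKKWK
KKKBBKWK
GKKBBKWK
KKKBBKKK
After op 5 paint(2,4,W):
KKKWKKWK
KKKKKKWK
KKKBWKWK
GKKBBKWK
KKKBBKKK
After op 6 paint(0,3,K):
KKKKKKWK
KKKKKKWK
KKKBWKWK
GKKBBKWK
KKKBBKKK

Answer: KKKKKKWK
KKKKKKWK
KKKBWKWK
GKKBBKWK
KKKBBKKK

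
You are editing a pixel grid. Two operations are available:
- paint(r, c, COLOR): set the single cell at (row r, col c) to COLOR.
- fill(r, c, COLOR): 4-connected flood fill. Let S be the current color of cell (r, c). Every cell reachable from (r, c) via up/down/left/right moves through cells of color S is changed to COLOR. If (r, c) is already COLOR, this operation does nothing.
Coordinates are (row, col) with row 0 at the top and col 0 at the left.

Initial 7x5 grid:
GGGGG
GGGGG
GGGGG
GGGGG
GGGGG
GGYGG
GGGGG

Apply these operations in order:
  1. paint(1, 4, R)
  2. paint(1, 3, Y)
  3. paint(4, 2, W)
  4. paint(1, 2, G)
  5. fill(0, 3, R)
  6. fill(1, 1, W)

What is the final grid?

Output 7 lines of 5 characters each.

Answer: WWWWW
WWWYW
WWWWW
WWWWW
WWWWW
WWYWW
WWWWW

Derivation:
After op 1 paint(1,4,R):
GGGGG
GGGGR
GGGGG
GGGGG
GGGGG
GGYGG
GGGGG
After op 2 paint(1,3,Y):
GGGGG
GGGYR
GGGGG
GGGGG
GGGGG
GGYGG
GGGGG
After op 3 paint(4,2,W):
GGGGG
GGGYR
GGGGG
GGGGG
GGWGG
GGYGG
GGGGG
After op 4 paint(1,2,G):
GGGGG
GGGYR
GGGGG
GGGGG
GGWGG
GGYGG
GGGGG
After op 5 fill(0,3,R) [31 cells changed]:
RRRRR
RRRYR
RRRRR
RRRRR
RRWRR
RRYRR
RRRRR
After op 6 fill(1,1,W) [32 cells changed]:
WWWWW
WWWYW
WWWWW
WWWWW
WWWWW
WWYWW
WWWWW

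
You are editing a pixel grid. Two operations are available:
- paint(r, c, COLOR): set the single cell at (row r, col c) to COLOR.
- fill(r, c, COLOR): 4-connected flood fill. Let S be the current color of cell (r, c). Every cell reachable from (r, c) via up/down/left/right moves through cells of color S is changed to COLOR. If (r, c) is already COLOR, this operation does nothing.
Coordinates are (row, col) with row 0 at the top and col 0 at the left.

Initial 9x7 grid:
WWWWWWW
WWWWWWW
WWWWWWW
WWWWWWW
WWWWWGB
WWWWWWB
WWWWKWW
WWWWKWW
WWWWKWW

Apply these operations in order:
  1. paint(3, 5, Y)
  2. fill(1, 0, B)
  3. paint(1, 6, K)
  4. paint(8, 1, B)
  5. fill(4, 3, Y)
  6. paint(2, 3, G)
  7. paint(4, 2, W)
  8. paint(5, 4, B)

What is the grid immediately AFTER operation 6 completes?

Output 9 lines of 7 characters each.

Answer: YYYYYYY
YYYYYYK
YYYGYYY
YYYYYYY
YYYYYGY
YYYYYYY
YYYYKYY
YYYYKYY
YYYYKYY

Derivation:
After op 1 paint(3,5,Y):
WWWWWWW
WWWWWWW
WWWWWWW
WWWWWYW
WWWWWGB
WWWWWWB
WWWWKWW
WWWWKWW
WWWWKWW
After op 2 fill(1,0,B) [56 cells changed]:
BBBBBBB
BBBBBBB
BBBBBBB
BBBBBYB
BBBBBGB
BBBBBBB
BBBBKBB
BBBBKBB
BBBBKBB
After op 3 paint(1,6,K):
BBBBBBB
BBBBBBK
BBBBBBB
BBBBBYB
BBBBBGB
BBBBBBB
BBBBKBB
BBBBKBB
BBBBKBB
After op 4 paint(8,1,B):
BBBBBBB
BBBBBBK
BBBBBBB
BBBBBYB
BBBBBGB
BBBBBBB
BBBBKBB
BBBBKBB
BBBBKBB
After op 5 fill(4,3,Y) [57 cells changed]:
YYYYYYY
YYYYYYK
YYYYYYY
YYYYYYY
YYYYYGY
YYYYYYY
YYYYKYY
YYYYKYY
YYYYKYY
After op 6 paint(2,3,G):
YYYYYYY
YYYYYYK
YYYGYYY
YYYYYYY
YYYYYGY
YYYYYYY
YYYYKYY
YYYYKYY
YYYYKYY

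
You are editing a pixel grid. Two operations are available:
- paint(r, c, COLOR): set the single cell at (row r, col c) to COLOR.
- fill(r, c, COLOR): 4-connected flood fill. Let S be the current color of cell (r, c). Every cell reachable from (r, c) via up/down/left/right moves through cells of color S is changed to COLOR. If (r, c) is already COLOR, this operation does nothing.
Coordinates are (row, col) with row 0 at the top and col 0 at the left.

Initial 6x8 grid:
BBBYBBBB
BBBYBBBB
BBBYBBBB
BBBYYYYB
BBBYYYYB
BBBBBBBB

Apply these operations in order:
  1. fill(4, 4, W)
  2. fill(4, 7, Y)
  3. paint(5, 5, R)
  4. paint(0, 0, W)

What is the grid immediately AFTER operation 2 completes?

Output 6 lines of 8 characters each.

After op 1 fill(4,4,W) [11 cells changed]:
BBBWBBBB
BBBWBBBB
BBBWBBBB
BBBWWWWB
BBBWWWWB
BBBBBBBB
After op 2 fill(4,7,Y) [37 cells changed]:
YYYWYYYY
YYYWYYYY
YYYWYYYY
YYYWWWWY
YYYWWWWY
YYYYYYYY

Answer: YYYWYYYY
YYYWYYYY
YYYWYYYY
YYYWWWWY
YYYWWWWY
YYYYYYYY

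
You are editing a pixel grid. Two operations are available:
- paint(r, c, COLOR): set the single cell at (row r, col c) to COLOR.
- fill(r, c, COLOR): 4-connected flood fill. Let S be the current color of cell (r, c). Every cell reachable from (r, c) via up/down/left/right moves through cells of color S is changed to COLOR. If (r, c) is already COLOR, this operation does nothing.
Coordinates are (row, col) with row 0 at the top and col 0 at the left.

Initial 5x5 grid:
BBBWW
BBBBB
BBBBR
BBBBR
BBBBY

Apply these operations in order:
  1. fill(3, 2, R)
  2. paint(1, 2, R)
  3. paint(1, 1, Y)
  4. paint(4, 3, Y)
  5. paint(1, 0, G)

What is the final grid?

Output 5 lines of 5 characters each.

After op 1 fill(3,2,R) [20 cells changed]:
RRRWW
RRRRR
RRRRR
RRRRR
RRRRY
After op 2 paint(1,2,R):
RRRWW
RRRRR
RRRRR
RRRRR
RRRRY
After op 3 paint(1,1,Y):
RRRWW
RYRRR
RRRRR
RRRRR
RRRRY
After op 4 paint(4,3,Y):
RRRWW
RYRRR
RRRRR
RRRRR
RRRYY
After op 5 paint(1,0,G):
RRRWW
GYRRR
RRRRR
RRRRR
RRRYY

Answer: RRRWW
GYRRR
RRRRR
RRRRR
RRRYY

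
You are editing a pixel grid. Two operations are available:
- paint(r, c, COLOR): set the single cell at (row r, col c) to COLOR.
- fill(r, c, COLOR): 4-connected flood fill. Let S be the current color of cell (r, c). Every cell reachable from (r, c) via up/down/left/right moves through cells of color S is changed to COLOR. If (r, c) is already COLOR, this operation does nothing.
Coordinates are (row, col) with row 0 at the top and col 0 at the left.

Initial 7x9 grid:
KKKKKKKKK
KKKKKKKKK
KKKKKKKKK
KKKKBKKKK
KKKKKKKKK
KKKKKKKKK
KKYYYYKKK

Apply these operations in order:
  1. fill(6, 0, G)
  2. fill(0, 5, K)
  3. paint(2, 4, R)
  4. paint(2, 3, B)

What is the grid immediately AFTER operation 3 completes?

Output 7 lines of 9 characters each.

Answer: KKKKKKKKK
KKKKKKKKK
KKKKRKKKK
KKKKBKKKK
KKKKKKKKK
KKKKKKKKK
KKYYYYKKK

Derivation:
After op 1 fill(6,0,G) [58 cells changed]:
GGGGGGGGG
GGGGGGGGG
GGGGGGGGG
GGGGBGGGG
GGGGGGGGG
GGGGGGGGG
GGYYYYGGG
After op 2 fill(0,5,K) [58 cells changed]:
KKKKKKKKK
KKKKKKKKK
KKKKKKKKK
KKKKBKKKK
KKKKKKKKK
KKKKKKKKK
KKYYYYKKK
After op 3 paint(2,4,R):
KKKKKKKKK
KKKKKKKKK
KKKKRKKKK
KKKKBKKKK
KKKKKKKKK
KKKKKKKKK
KKYYYYKKK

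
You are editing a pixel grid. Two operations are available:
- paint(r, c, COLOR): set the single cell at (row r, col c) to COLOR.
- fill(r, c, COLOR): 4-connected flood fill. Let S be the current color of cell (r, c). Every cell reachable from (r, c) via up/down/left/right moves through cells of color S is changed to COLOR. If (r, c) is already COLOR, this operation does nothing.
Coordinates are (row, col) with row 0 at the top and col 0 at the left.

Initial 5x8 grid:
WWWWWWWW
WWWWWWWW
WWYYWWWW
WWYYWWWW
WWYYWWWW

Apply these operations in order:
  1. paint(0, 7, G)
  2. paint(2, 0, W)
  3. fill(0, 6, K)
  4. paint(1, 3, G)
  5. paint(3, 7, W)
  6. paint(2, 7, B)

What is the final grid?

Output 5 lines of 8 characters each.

After op 1 paint(0,7,G):
WWWWWWWG
WWWWWWWW
WWYYWWWW
WWYYWWWW
WWYYWWWW
After op 2 paint(2,0,W):
WWWWWWWG
WWWWWWWW
WWYYWWWW
WWYYWWWW
WWYYWWWW
After op 3 fill(0,6,K) [33 cells changed]:
KKKKKKKG
KKKKKKKK
KKYYKKKK
KKYYKKKK
KKYYKKKK
After op 4 paint(1,3,G):
KKKKKKKG
KKKGKKKK
KKYYKKKK
KKYYKKKK
KKYYKKKK
After op 5 paint(3,7,W):
KKKKKKKG
KKKGKKKK
KKYYKKKK
KKYYKKKW
KKYYKKKK
After op 6 paint(2,7,B):
KKKKKKKG
KKKGKKKK
KKYYKKKB
KKYYKKKW
KKYYKKKK

Answer: KKKKKKKG
KKKGKKKK
KKYYKKKB
KKYYKKKW
KKYYKKKK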